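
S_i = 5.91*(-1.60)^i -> [5.91, -9.46, 15.13, -24.21, 38.73]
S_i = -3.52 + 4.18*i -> [-3.52, 0.66, 4.84, 9.02, 13.2]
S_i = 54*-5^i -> [54, -270, 1350, -6750, 33750]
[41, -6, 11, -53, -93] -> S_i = Random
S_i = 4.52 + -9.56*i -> [4.52, -5.04, -14.6, -24.16, -33.72]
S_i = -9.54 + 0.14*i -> [-9.54, -9.4, -9.26, -9.12, -8.98]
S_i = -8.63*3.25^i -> [-8.63, -28.05, -91.15, -296.25, -962.82]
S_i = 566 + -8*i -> [566, 558, 550, 542, 534]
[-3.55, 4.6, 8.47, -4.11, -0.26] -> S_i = Random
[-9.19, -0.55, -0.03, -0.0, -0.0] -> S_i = -9.19*0.06^i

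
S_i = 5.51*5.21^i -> [5.51, 28.71, 149.56, 779.23, 4059.78]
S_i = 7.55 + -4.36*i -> [7.55, 3.19, -1.17, -5.53, -9.89]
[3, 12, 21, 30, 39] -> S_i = 3 + 9*i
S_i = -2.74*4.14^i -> [-2.74, -11.34, -46.96, -194.42, -804.92]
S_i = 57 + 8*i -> [57, 65, 73, 81, 89]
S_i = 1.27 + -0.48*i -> [1.27, 0.79, 0.31, -0.17, -0.65]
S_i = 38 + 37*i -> [38, 75, 112, 149, 186]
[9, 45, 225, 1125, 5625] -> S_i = 9*5^i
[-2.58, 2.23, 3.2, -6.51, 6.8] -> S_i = Random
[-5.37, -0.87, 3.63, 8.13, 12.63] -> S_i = -5.37 + 4.50*i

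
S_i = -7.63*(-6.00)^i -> [-7.63, 45.78, -274.68, 1648.08, -9888.48]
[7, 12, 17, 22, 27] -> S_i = 7 + 5*i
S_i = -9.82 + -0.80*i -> [-9.82, -10.62, -11.42, -12.22, -13.02]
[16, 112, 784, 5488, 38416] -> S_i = 16*7^i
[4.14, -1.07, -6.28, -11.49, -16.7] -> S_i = 4.14 + -5.21*i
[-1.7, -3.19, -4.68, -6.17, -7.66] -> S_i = -1.70 + -1.49*i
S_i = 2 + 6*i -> [2, 8, 14, 20, 26]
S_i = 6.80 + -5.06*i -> [6.8, 1.74, -3.32, -8.38, -13.44]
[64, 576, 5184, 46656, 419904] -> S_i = 64*9^i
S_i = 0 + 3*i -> [0, 3, 6, 9, 12]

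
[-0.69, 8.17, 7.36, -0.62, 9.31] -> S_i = Random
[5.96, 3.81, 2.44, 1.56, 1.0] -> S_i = 5.96*0.64^i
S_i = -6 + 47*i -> [-6, 41, 88, 135, 182]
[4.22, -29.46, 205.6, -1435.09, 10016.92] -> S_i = 4.22*(-6.98)^i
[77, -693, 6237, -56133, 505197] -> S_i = 77*-9^i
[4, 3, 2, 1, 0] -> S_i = 4 + -1*i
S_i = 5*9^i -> [5, 45, 405, 3645, 32805]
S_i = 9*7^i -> [9, 63, 441, 3087, 21609]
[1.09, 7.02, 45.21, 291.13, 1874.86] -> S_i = 1.09*6.44^i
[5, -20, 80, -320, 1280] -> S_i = 5*-4^i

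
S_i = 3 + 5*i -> [3, 8, 13, 18, 23]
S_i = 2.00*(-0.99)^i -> [2.0, -1.98, 1.96, -1.94, 1.92]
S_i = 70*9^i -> [70, 630, 5670, 51030, 459270]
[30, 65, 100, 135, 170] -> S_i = 30 + 35*i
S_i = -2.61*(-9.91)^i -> [-2.61, 25.87, -256.32, 2540.16, -25173.01]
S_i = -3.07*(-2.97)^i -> [-3.07, 9.12, -27.08, 80.43, -238.87]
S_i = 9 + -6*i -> [9, 3, -3, -9, -15]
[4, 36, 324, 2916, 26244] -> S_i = 4*9^i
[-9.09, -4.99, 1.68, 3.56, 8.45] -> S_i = Random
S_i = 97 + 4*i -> [97, 101, 105, 109, 113]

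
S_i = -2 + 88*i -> [-2, 86, 174, 262, 350]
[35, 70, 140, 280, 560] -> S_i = 35*2^i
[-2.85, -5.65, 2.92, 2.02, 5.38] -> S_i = Random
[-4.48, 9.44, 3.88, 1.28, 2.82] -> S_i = Random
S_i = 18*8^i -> [18, 144, 1152, 9216, 73728]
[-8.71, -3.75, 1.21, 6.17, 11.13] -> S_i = -8.71 + 4.96*i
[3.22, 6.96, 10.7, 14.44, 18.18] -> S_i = 3.22 + 3.74*i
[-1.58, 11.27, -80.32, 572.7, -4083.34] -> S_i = -1.58*(-7.13)^i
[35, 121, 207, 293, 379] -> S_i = 35 + 86*i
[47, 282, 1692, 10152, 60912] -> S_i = 47*6^i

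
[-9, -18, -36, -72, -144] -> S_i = -9*2^i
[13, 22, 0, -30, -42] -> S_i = Random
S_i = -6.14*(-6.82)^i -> [-6.14, 41.87, -285.59, 1947.7, -13283.3]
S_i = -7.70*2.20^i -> [-7.7, -16.94, -37.27, -81.99, -180.38]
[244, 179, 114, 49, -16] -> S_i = 244 + -65*i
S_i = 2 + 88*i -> [2, 90, 178, 266, 354]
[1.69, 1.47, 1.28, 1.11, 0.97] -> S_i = 1.69*0.87^i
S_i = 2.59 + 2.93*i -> [2.59, 5.52, 8.45, 11.38, 14.31]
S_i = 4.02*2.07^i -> [4.02, 8.32, 17.23, 35.66, 73.81]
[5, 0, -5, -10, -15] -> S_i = 5 + -5*i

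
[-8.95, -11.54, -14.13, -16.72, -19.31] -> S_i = -8.95 + -2.59*i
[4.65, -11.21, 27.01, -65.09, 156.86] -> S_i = 4.65*(-2.41)^i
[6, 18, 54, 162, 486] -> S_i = 6*3^i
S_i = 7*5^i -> [7, 35, 175, 875, 4375]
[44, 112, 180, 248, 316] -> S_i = 44 + 68*i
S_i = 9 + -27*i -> [9, -18, -45, -72, -99]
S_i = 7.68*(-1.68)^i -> [7.68, -12.9, 21.68, -36.42, 61.18]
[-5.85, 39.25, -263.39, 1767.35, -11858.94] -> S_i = -5.85*(-6.71)^i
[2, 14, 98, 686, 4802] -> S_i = 2*7^i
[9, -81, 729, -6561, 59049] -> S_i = 9*-9^i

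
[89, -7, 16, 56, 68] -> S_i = Random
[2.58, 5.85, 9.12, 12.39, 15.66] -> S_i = 2.58 + 3.27*i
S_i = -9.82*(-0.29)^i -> [-9.82, 2.85, -0.83, 0.24, -0.07]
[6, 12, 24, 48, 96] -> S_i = 6*2^i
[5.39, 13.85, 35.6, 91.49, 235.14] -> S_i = 5.39*2.57^i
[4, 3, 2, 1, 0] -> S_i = 4 + -1*i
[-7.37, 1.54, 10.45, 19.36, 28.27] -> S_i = -7.37 + 8.91*i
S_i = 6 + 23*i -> [6, 29, 52, 75, 98]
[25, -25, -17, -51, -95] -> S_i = Random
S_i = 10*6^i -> [10, 60, 360, 2160, 12960]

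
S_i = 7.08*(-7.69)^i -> [7.08, -54.45, 418.68, -3219.68, 24759.31]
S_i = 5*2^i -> [5, 10, 20, 40, 80]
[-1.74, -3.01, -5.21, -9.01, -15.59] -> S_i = -1.74*1.73^i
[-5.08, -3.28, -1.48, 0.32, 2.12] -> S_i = -5.08 + 1.80*i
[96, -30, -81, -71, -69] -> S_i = Random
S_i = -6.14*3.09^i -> [-6.14, -18.97, -58.63, -181.15, -559.76]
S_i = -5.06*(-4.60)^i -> [-5.06, 23.28, -107.07, 492.52, -2265.59]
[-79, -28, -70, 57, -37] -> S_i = Random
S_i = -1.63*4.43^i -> [-1.63, -7.22, -31.99, -141.71, -627.77]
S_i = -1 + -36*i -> [-1, -37, -73, -109, -145]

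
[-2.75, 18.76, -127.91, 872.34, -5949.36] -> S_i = -2.75*(-6.82)^i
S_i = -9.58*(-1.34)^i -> [-9.58, 12.84, -17.2, 23.05, -30.89]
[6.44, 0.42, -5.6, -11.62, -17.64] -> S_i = 6.44 + -6.02*i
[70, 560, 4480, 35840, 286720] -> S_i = 70*8^i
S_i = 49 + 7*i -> [49, 56, 63, 70, 77]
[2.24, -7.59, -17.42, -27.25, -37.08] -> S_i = 2.24 + -9.83*i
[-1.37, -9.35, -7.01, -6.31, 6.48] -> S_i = Random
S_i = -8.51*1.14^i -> [-8.51, -9.7, -11.06, -12.61, -14.37]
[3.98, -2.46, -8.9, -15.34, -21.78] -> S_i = 3.98 + -6.44*i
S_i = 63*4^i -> [63, 252, 1008, 4032, 16128]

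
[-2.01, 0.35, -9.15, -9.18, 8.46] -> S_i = Random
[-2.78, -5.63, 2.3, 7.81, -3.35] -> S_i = Random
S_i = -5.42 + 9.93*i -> [-5.42, 4.51, 14.44, 24.37, 34.3]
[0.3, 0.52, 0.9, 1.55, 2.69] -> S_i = 0.30*1.73^i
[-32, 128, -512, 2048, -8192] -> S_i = -32*-4^i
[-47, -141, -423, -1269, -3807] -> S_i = -47*3^i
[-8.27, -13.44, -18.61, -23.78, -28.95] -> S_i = -8.27 + -5.17*i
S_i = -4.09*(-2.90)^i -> [-4.09, 11.86, -34.4, 99.75, -289.28]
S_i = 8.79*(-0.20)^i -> [8.79, -1.76, 0.35, -0.07, 0.01]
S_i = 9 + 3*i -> [9, 12, 15, 18, 21]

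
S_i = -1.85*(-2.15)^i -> [-1.85, 3.98, -8.55, 18.39, -39.53]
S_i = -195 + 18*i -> [-195, -177, -159, -141, -123]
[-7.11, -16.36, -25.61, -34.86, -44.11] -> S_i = -7.11 + -9.25*i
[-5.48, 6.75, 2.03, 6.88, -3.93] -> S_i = Random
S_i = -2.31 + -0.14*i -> [-2.31, -2.45, -2.59, -2.73, -2.87]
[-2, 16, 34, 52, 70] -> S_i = -2 + 18*i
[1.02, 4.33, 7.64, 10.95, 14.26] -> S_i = 1.02 + 3.31*i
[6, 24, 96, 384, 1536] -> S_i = 6*4^i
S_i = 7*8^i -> [7, 56, 448, 3584, 28672]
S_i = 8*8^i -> [8, 64, 512, 4096, 32768]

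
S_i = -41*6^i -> [-41, -246, -1476, -8856, -53136]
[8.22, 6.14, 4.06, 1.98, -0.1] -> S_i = 8.22 + -2.08*i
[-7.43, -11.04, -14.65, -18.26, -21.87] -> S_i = -7.43 + -3.61*i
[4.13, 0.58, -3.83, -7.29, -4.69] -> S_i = Random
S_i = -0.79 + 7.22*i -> [-0.79, 6.43, 13.65, 20.87, 28.09]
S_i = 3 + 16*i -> [3, 19, 35, 51, 67]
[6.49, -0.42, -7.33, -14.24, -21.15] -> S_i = 6.49 + -6.91*i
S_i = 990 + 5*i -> [990, 995, 1000, 1005, 1010]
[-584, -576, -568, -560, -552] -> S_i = -584 + 8*i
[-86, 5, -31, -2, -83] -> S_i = Random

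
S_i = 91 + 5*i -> [91, 96, 101, 106, 111]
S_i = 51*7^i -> [51, 357, 2499, 17493, 122451]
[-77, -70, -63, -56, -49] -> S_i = -77 + 7*i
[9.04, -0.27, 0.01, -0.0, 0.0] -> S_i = 9.04*(-0.03)^i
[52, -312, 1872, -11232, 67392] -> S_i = 52*-6^i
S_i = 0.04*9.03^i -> [0.04, 0.36, 3.26, 29.45, 265.96]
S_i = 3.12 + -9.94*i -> [3.12, -6.82, -16.76, -26.7, -36.64]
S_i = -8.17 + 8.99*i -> [-8.17, 0.82, 9.81, 18.8, 27.79]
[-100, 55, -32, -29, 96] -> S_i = Random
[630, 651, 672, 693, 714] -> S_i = 630 + 21*i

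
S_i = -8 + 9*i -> [-8, 1, 10, 19, 28]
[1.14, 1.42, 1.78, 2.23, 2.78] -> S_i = 1.14*1.25^i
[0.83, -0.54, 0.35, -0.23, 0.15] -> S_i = 0.83*(-0.65)^i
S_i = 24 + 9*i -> [24, 33, 42, 51, 60]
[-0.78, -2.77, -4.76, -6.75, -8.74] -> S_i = -0.78 + -1.99*i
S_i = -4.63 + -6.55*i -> [-4.63, -11.18, -17.73, -24.28, -30.83]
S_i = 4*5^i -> [4, 20, 100, 500, 2500]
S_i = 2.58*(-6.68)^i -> [2.58, -17.23, 115.13, -769.04, 5137.19]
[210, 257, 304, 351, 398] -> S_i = 210 + 47*i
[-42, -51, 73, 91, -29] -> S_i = Random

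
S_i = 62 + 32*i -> [62, 94, 126, 158, 190]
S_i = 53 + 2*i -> [53, 55, 57, 59, 61]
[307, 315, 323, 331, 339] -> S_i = 307 + 8*i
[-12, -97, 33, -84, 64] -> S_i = Random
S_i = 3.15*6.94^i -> [3.15, 21.86, 151.72, 1052.9, 7307.16]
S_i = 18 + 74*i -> [18, 92, 166, 240, 314]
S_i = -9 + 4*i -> [-9, -5, -1, 3, 7]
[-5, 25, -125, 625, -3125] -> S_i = -5*-5^i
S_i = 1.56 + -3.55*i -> [1.56, -1.99, -5.54, -9.09, -12.64]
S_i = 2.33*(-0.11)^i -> [2.33, -0.26, 0.03, -0.0, 0.0]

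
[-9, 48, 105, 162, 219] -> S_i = -9 + 57*i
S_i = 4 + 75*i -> [4, 79, 154, 229, 304]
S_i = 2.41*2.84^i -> [2.41, 6.84, 19.44, 55.2, 156.78]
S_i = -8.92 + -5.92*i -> [-8.92, -14.84, -20.76, -26.68, -32.6]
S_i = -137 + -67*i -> [-137, -204, -271, -338, -405]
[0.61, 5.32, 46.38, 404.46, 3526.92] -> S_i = 0.61*8.72^i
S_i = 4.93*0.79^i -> [4.93, 3.89, 3.08, 2.43, 1.92]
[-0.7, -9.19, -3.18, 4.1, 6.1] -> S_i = Random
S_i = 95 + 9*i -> [95, 104, 113, 122, 131]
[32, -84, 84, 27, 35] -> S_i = Random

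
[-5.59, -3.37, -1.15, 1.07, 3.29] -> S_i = -5.59 + 2.22*i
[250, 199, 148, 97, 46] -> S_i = 250 + -51*i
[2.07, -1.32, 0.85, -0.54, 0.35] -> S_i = 2.07*(-0.64)^i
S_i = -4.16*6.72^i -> [-4.16, -27.96, -187.86, -1262.41, -8483.41]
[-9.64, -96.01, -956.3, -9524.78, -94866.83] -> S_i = -9.64*9.96^i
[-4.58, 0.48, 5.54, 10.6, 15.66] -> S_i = -4.58 + 5.06*i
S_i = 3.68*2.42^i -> [3.68, 8.91, 21.55, 52.15, 126.21]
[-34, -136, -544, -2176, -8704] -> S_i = -34*4^i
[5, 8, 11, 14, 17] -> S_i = 5 + 3*i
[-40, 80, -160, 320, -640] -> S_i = -40*-2^i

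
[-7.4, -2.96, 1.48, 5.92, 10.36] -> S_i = -7.40 + 4.44*i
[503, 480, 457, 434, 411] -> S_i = 503 + -23*i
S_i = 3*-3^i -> [3, -9, 27, -81, 243]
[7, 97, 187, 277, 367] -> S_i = 7 + 90*i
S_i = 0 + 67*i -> [0, 67, 134, 201, 268]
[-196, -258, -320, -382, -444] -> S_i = -196 + -62*i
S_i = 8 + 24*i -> [8, 32, 56, 80, 104]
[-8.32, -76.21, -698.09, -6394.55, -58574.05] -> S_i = -8.32*9.16^i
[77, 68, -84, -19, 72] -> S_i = Random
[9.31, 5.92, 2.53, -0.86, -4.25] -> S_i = 9.31 + -3.39*i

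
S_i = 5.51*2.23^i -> [5.51, 12.29, 27.4, 61.1, 136.26]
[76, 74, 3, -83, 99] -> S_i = Random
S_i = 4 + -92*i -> [4, -88, -180, -272, -364]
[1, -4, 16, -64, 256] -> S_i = 1*-4^i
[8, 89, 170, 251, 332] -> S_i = 8 + 81*i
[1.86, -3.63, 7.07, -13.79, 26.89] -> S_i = 1.86*(-1.95)^i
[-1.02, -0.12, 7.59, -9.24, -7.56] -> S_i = Random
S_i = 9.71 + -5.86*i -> [9.71, 3.85, -2.01, -7.87, -13.73]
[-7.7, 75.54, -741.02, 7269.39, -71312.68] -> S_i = -7.70*(-9.81)^i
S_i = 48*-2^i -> [48, -96, 192, -384, 768]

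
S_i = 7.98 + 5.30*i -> [7.98, 13.28, 18.58, 23.88, 29.18]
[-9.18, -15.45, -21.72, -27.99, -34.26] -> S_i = -9.18 + -6.27*i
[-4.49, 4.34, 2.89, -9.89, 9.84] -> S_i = Random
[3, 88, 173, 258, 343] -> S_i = 3 + 85*i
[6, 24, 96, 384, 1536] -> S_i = 6*4^i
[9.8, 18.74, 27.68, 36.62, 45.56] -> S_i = 9.80 + 8.94*i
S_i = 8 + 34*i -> [8, 42, 76, 110, 144]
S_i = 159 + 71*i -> [159, 230, 301, 372, 443]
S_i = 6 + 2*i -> [6, 8, 10, 12, 14]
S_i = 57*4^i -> [57, 228, 912, 3648, 14592]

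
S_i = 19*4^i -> [19, 76, 304, 1216, 4864]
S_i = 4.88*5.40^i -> [4.88, 26.35, 142.3, 768.42, 4149.49]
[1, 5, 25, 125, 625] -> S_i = 1*5^i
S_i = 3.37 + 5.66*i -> [3.37, 9.03, 14.69, 20.35, 26.01]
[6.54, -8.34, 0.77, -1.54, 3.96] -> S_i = Random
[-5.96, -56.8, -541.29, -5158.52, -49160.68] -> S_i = -5.96*9.53^i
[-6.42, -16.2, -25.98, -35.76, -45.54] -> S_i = -6.42 + -9.78*i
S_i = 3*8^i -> [3, 24, 192, 1536, 12288]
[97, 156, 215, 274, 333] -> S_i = 97 + 59*i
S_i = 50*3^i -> [50, 150, 450, 1350, 4050]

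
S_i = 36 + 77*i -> [36, 113, 190, 267, 344]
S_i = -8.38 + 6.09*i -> [-8.38, -2.29, 3.8, 9.89, 15.98]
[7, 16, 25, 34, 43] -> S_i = 7 + 9*i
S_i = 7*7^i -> [7, 49, 343, 2401, 16807]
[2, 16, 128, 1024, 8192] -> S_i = 2*8^i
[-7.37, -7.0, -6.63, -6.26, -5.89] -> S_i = -7.37 + 0.37*i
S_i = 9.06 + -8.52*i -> [9.06, 0.54, -7.98, -16.5, -25.02]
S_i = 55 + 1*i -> [55, 56, 57, 58, 59]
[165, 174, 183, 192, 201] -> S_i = 165 + 9*i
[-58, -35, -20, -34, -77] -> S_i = Random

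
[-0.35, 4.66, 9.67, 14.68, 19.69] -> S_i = -0.35 + 5.01*i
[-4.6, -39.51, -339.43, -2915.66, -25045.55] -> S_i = -4.60*8.59^i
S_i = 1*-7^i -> [1, -7, 49, -343, 2401]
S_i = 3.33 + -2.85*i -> [3.33, 0.48, -2.37, -5.22, -8.07]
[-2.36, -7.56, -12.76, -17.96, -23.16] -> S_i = -2.36 + -5.20*i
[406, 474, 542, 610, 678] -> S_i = 406 + 68*i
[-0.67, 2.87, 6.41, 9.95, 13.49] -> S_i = -0.67 + 3.54*i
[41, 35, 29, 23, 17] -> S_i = 41 + -6*i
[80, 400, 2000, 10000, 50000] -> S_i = 80*5^i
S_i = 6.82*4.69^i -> [6.82, 31.99, 150.01, 703.56, 3299.71]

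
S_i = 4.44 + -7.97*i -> [4.44, -3.53, -11.5, -19.47, -27.44]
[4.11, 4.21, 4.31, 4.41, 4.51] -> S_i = 4.11 + 0.10*i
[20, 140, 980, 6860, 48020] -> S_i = 20*7^i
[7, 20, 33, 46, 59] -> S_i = 7 + 13*i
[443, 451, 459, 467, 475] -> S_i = 443 + 8*i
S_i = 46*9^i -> [46, 414, 3726, 33534, 301806]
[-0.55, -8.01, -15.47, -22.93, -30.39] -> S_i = -0.55 + -7.46*i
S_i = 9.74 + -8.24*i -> [9.74, 1.5, -6.74, -14.98, -23.22]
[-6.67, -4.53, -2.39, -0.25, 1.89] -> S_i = -6.67 + 2.14*i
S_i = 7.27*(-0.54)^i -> [7.27, -3.93, 2.12, -1.14, 0.62]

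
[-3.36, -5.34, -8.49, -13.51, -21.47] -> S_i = -3.36*1.59^i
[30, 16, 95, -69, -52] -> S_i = Random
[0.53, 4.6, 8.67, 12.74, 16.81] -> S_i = 0.53 + 4.07*i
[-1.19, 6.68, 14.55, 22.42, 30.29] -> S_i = -1.19 + 7.87*i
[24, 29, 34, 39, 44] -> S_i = 24 + 5*i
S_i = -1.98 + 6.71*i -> [-1.98, 4.73, 11.44, 18.15, 24.86]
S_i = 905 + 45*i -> [905, 950, 995, 1040, 1085]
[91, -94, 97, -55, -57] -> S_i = Random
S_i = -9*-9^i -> [-9, 81, -729, 6561, -59049]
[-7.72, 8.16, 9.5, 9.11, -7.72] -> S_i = Random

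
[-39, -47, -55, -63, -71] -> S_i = -39 + -8*i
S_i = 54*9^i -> [54, 486, 4374, 39366, 354294]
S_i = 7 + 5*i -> [7, 12, 17, 22, 27]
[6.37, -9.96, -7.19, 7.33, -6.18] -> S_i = Random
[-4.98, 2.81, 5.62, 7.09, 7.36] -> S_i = Random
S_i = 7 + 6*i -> [7, 13, 19, 25, 31]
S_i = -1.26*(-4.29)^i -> [-1.26, 5.41, -23.19, 99.48, -426.78]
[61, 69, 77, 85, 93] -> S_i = 61 + 8*i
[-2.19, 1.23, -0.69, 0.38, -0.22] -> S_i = -2.19*(-0.56)^i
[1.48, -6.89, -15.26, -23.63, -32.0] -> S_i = 1.48 + -8.37*i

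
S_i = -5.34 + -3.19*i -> [-5.34, -8.53, -11.72, -14.91, -18.1]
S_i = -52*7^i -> [-52, -364, -2548, -17836, -124852]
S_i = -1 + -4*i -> [-1, -5, -9, -13, -17]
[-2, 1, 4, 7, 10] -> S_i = -2 + 3*i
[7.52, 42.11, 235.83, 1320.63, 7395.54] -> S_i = 7.52*5.60^i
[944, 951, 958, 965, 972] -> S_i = 944 + 7*i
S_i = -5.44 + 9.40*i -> [-5.44, 3.96, 13.36, 22.76, 32.16]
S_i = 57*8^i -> [57, 456, 3648, 29184, 233472]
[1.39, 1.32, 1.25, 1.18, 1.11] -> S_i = 1.39 + -0.07*i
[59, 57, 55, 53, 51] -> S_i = 59 + -2*i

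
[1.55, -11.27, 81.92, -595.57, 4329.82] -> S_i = 1.55*(-7.27)^i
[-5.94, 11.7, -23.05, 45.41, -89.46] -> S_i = -5.94*(-1.97)^i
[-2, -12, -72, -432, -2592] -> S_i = -2*6^i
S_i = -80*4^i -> [-80, -320, -1280, -5120, -20480]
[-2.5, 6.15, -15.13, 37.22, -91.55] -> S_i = -2.50*(-2.46)^i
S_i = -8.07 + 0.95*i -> [-8.07, -7.12, -6.17, -5.22, -4.27]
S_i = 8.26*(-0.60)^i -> [8.26, -4.96, 2.97, -1.78, 1.07]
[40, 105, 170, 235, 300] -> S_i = 40 + 65*i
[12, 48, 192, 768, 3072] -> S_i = 12*4^i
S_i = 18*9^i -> [18, 162, 1458, 13122, 118098]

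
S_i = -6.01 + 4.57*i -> [-6.01, -1.44, 3.13, 7.7, 12.27]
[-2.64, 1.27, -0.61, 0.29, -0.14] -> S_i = -2.64*(-0.48)^i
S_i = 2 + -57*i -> [2, -55, -112, -169, -226]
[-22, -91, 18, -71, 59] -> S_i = Random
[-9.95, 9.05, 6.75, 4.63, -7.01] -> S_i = Random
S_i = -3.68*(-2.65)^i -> [-3.68, 9.75, -25.84, 68.48, -181.48]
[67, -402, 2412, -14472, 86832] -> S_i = 67*-6^i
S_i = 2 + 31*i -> [2, 33, 64, 95, 126]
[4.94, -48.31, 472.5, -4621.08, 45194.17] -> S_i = 4.94*(-9.78)^i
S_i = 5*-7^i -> [5, -35, 245, -1715, 12005]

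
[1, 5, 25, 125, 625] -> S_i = 1*5^i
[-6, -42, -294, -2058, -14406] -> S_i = -6*7^i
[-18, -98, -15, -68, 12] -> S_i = Random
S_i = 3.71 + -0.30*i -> [3.71, 3.41, 3.11, 2.81, 2.51]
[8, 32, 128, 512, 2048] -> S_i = 8*4^i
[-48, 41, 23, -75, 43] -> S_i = Random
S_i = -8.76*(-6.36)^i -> [-8.76, 55.71, -354.34, 2253.59, -14332.85]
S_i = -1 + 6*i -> [-1, 5, 11, 17, 23]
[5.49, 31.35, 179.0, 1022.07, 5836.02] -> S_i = 5.49*5.71^i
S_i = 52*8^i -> [52, 416, 3328, 26624, 212992]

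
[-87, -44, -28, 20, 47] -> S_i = Random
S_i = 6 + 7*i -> [6, 13, 20, 27, 34]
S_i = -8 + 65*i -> [-8, 57, 122, 187, 252]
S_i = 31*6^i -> [31, 186, 1116, 6696, 40176]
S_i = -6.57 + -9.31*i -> [-6.57, -15.88, -25.19, -34.5, -43.81]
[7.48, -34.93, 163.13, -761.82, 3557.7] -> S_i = 7.48*(-4.67)^i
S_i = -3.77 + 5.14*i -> [-3.77, 1.37, 6.51, 11.65, 16.79]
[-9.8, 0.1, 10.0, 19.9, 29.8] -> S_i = -9.80 + 9.90*i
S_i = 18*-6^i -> [18, -108, 648, -3888, 23328]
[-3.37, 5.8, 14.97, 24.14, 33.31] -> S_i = -3.37 + 9.17*i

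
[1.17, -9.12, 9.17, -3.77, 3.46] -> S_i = Random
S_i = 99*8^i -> [99, 792, 6336, 50688, 405504]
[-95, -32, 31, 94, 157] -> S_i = -95 + 63*i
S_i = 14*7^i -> [14, 98, 686, 4802, 33614]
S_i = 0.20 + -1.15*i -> [0.2, -0.95, -2.1, -3.25, -4.4]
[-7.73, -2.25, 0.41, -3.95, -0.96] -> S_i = Random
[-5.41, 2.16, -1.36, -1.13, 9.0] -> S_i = Random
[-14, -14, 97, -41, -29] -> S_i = Random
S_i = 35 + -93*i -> [35, -58, -151, -244, -337]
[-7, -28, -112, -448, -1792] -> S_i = -7*4^i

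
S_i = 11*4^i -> [11, 44, 176, 704, 2816]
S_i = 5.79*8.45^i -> [5.79, 48.93, 413.42, 3493.4, 29519.26]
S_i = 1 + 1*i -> [1, 2, 3, 4, 5]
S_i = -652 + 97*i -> [-652, -555, -458, -361, -264]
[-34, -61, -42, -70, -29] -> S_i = Random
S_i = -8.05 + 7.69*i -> [-8.05, -0.36, 7.33, 15.02, 22.71]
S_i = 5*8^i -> [5, 40, 320, 2560, 20480]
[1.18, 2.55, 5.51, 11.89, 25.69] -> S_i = 1.18*2.16^i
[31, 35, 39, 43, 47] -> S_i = 31 + 4*i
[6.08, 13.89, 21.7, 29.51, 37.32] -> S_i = 6.08 + 7.81*i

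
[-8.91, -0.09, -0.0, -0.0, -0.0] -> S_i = -8.91*0.01^i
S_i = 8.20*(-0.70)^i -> [8.2, -5.74, 4.02, -2.81, 1.97]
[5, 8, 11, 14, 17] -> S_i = 5 + 3*i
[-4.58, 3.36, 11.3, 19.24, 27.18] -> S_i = -4.58 + 7.94*i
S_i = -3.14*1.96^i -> [-3.14, -6.15, -12.06, -23.64, -46.34]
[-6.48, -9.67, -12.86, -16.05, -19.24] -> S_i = -6.48 + -3.19*i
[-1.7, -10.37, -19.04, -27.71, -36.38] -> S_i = -1.70 + -8.67*i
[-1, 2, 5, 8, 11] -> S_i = -1 + 3*i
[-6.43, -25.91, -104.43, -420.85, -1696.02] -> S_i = -6.43*4.03^i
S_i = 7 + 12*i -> [7, 19, 31, 43, 55]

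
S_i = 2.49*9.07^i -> [2.49, 22.58, 204.84, 1857.9, 16851.11]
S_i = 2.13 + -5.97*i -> [2.13, -3.84, -9.81, -15.78, -21.75]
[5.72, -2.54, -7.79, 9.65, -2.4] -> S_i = Random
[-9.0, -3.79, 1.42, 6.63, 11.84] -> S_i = -9.00 + 5.21*i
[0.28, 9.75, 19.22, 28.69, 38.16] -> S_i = 0.28 + 9.47*i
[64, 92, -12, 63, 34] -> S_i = Random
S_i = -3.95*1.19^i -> [-3.95, -4.7, -5.59, -6.66, -7.92]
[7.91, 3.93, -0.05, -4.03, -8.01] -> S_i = 7.91 + -3.98*i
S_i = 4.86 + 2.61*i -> [4.86, 7.47, 10.08, 12.69, 15.3]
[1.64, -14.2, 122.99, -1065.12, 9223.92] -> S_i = 1.64*(-8.66)^i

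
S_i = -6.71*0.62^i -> [-6.71, -4.16, -2.58, -1.6, -0.99]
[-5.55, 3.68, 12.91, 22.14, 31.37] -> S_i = -5.55 + 9.23*i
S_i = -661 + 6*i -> [-661, -655, -649, -643, -637]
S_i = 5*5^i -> [5, 25, 125, 625, 3125]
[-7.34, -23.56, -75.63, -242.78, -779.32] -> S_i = -7.34*3.21^i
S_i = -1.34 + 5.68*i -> [-1.34, 4.34, 10.02, 15.7, 21.38]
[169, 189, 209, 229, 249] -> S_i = 169 + 20*i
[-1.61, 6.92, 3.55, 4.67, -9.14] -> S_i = Random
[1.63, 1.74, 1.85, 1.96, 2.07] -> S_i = 1.63 + 0.11*i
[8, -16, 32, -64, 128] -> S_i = 8*-2^i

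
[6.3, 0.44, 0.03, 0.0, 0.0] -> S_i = 6.30*0.07^i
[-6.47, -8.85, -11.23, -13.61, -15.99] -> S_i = -6.47 + -2.38*i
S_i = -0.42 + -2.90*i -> [-0.42, -3.32, -6.22, -9.12, -12.02]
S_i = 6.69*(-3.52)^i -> [6.69, -23.55, 82.89, -291.78, 1027.06]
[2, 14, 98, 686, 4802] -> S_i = 2*7^i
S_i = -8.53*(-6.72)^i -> [-8.53, 57.32, -385.2, 2588.55, -17395.07]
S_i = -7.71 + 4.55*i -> [-7.71, -3.16, 1.39, 5.94, 10.49]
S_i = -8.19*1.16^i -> [-8.19, -9.5, -11.02, -12.78, -14.83]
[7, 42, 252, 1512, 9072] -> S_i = 7*6^i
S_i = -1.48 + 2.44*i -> [-1.48, 0.96, 3.4, 5.84, 8.28]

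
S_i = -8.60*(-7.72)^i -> [-8.6, 66.39, -512.55, 3956.86, -30546.94]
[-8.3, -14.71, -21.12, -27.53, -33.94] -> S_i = -8.30 + -6.41*i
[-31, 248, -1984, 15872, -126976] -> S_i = -31*-8^i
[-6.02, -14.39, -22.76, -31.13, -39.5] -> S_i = -6.02 + -8.37*i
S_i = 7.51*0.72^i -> [7.51, 5.41, 3.89, 2.8, 2.02]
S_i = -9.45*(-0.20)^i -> [-9.45, 1.89, -0.38, 0.08, -0.02]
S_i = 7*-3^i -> [7, -21, 63, -189, 567]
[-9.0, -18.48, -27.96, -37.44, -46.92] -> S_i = -9.00 + -9.48*i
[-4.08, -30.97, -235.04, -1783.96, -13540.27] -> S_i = -4.08*7.59^i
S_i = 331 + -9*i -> [331, 322, 313, 304, 295]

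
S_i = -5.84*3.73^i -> [-5.84, -21.78, -81.25, -303.07, -1130.44]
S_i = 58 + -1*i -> [58, 57, 56, 55, 54]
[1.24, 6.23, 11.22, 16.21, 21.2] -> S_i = 1.24 + 4.99*i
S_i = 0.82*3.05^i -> [0.82, 2.5, 7.63, 23.27, 70.96]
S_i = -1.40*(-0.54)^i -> [-1.4, 0.76, -0.41, 0.22, -0.12]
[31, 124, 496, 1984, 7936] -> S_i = 31*4^i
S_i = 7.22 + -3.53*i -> [7.22, 3.69, 0.16, -3.37, -6.9]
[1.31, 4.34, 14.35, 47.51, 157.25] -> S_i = 1.31*3.31^i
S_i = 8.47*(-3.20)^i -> [8.47, -27.1, 86.73, -277.54, 888.14]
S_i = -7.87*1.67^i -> [-7.87, -13.14, -21.95, -36.65, -61.21]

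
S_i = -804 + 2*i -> [-804, -802, -800, -798, -796]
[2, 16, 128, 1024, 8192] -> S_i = 2*8^i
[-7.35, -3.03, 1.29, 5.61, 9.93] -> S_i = -7.35 + 4.32*i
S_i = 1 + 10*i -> [1, 11, 21, 31, 41]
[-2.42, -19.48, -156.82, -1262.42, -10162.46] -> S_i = -2.42*8.05^i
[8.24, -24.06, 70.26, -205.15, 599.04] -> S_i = 8.24*(-2.92)^i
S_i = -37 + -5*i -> [-37, -42, -47, -52, -57]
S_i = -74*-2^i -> [-74, 148, -296, 592, -1184]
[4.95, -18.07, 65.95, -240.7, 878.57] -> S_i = 4.95*(-3.65)^i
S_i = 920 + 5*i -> [920, 925, 930, 935, 940]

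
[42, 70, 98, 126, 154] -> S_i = 42 + 28*i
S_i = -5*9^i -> [-5, -45, -405, -3645, -32805]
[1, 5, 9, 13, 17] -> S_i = 1 + 4*i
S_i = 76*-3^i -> [76, -228, 684, -2052, 6156]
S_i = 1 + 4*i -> [1, 5, 9, 13, 17]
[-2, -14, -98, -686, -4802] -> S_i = -2*7^i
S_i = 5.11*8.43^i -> [5.11, 43.08, 363.14, 3061.28, 25806.62]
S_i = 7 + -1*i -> [7, 6, 5, 4, 3]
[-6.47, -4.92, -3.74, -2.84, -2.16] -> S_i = -6.47*0.76^i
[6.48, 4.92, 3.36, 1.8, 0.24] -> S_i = 6.48 + -1.56*i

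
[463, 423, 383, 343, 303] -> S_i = 463 + -40*i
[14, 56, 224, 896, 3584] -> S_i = 14*4^i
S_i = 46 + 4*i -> [46, 50, 54, 58, 62]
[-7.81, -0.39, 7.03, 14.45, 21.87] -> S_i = -7.81 + 7.42*i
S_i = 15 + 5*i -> [15, 20, 25, 30, 35]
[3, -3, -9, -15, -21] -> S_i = 3 + -6*i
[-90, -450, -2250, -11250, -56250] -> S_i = -90*5^i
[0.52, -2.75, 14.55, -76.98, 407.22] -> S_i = 0.52*(-5.29)^i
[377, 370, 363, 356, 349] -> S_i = 377 + -7*i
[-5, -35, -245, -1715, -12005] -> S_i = -5*7^i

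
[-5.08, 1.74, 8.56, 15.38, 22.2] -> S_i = -5.08 + 6.82*i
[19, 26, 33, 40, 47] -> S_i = 19 + 7*i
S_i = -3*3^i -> [-3, -9, -27, -81, -243]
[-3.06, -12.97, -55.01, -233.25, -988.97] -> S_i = -3.06*4.24^i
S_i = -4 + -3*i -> [-4, -7, -10, -13, -16]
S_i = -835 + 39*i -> [-835, -796, -757, -718, -679]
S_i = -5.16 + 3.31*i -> [-5.16, -1.85, 1.46, 4.77, 8.08]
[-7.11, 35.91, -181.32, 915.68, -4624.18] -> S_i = -7.11*(-5.05)^i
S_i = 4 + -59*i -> [4, -55, -114, -173, -232]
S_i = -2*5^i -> [-2, -10, -50, -250, -1250]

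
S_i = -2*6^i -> [-2, -12, -72, -432, -2592]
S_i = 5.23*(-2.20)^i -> [5.23, -11.51, 25.31, -55.69, 122.52]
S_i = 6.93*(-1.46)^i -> [6.93, -10.12, 14.77, -21.57, 31.49]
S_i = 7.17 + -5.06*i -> [7.17, 2.11, -2.95, -8.01, -13.07]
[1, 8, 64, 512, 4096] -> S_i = 1*8^i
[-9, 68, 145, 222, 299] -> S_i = -9 + 77*i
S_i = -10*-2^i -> [-10, 20, -40, 80, -160]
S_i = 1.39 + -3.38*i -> [1.39, -1.99, -5.37, -8.75, -12.13]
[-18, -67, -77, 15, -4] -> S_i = Random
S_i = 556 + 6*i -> [556, 562, 568, 574, 580]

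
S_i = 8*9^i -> [8, 72, 648, 5832, 52488]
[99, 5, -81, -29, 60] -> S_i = Random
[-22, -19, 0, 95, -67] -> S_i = Random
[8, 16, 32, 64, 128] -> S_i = 8*2^i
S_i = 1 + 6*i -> [1, 7, 13, 19, 25]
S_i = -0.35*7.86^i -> [-0.35, -2.75, -21.62, -169.96, -1335.85]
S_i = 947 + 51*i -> [947, 998, 1049, 1100, 1151]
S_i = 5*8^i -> [5, 40, 320, 2560, 20480]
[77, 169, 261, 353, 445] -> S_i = 77 + 92*i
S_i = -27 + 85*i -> [-27, 58, 143, 228, 313]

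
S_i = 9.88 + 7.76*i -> [9.88, 17.64, 25.4, 33.16, 40.92]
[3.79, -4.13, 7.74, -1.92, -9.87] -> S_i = Random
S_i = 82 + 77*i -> [82, 159, 236, 313, 390]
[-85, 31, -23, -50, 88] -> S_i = Random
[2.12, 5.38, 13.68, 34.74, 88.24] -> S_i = 2.12*2.54^i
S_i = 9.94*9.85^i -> [9.94, 97.91, 964.4, 9499.38, 93568.85]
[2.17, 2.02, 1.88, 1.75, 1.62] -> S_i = 2.17*0.93^i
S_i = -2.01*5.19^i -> [-2.01, -10.43, -54.14, -280.99, -1458.36]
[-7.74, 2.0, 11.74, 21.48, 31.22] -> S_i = -7.74 + 9.74*i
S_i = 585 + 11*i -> [585, 596, 607, 618, 629]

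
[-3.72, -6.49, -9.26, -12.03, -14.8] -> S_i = -3.72 + -2.77*i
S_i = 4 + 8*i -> [4, 12, 20, 28, 36]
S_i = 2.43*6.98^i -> [2.43, 16.96, 118.39, 826.37, 5768.04]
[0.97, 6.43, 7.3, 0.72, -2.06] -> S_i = Random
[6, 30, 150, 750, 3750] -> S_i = 6*5^i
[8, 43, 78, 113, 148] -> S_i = 8 + 35*i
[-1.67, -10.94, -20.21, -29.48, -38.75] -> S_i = -1.67 + -9.27*i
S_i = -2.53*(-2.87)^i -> [-2.53, 7.26, -20.84, 59.81, -171.65]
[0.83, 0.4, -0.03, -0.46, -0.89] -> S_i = 0.83 + -0.43*i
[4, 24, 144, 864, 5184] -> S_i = 4*6^i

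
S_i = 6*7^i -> [6, 42, 294, 2058, 14406]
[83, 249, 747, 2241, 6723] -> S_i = 83*3^i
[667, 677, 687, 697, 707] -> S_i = 667 + 10*i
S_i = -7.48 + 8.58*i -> [-7.48, 1.1, 9.68, 18.26, 26.84]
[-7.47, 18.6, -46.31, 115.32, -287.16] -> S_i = -7.47*(-2.49)^i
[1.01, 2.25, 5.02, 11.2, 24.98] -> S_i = 1.01*2.23^i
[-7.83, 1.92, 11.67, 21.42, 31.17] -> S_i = -7.83 + 9.75*i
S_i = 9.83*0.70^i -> [9.83, 6.88, 4.82, 3.37, 2.36]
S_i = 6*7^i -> [6, 42, 294, 2058, 14406]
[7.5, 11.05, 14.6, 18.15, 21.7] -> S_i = 7.50 + 3.55*i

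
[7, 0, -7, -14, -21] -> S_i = 7 + -7*i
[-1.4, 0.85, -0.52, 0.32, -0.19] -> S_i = -1.40*(-0.61)^i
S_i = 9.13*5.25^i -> [9.13, 47.93, 251.65, 1321.14, 6935.98]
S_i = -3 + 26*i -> [-3, 23, 49, 75, 101]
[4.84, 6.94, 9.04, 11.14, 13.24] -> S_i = 4.84 + 2.10*i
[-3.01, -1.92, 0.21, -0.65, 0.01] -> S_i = Random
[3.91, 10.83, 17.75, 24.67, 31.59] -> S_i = 3.91 + 6.92*i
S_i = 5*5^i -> [5, 25, 125, 625, 3125]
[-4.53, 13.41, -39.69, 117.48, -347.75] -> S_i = -4.53*(-2.96)^i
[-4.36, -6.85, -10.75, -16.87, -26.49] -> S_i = -4.36*1.57^i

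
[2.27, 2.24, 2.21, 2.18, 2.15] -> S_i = 2.27 + -0.03*i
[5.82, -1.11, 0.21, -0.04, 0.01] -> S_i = 5.82*(-0.19)^i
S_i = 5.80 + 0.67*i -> [5.8, 6.47, 7.14, 7.81, 8.48]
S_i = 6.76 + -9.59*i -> [6.76, -2.83, -12.42, -22.01, -31.6]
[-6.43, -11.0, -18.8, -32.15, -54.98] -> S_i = -6.43*1.71^i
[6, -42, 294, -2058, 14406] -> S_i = 6*-7^i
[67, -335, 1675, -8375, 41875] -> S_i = 67*-5^i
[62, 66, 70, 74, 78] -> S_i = 62 + 4*i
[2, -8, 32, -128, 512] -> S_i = 2*-4^i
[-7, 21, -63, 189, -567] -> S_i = -7*-3^i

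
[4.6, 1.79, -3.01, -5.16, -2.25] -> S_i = Random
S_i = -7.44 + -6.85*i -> [-7.44, -14.29, -21.14, -27.99, -34.84]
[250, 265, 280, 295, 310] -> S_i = 250 + 15*i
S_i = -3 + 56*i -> [-3, 53, 109, 165, 221]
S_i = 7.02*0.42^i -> [7.02, 2.95, 1.24, 0.52, 0.22]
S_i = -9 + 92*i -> [-9, 83, 175, 267, 359]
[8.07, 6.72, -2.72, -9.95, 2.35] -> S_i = Random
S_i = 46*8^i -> [46, 368, 2944, 23552, 188416]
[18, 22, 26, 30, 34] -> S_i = 18 + 4*i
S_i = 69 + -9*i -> [69, 60, 51, 42, 33]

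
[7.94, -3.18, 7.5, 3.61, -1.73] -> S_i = Random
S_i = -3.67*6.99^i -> [-3.67, -25.65, -179.32, -1253.42, -8761.43]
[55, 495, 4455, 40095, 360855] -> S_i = 55*9^i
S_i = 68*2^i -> [68, 136, 272, 544, 1088]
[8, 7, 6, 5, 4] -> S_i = 8 + -1*i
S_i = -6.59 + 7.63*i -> [-6.59, 1.04, 8.67, 16.3, 23.93]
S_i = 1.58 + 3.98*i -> [1.58, 5.56, 9.54, 13.52, 17.5]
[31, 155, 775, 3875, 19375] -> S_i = 31*5^i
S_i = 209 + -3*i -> [209, 206, 203, 200, 197]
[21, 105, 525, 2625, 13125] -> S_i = 21*5^i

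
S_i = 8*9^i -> [8, 72, 648, 5832, 52488]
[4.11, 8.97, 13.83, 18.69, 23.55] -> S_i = 4.11 + 4.86*i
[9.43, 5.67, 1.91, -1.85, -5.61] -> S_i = 9.43 + -3.76*i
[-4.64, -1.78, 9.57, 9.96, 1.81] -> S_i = Random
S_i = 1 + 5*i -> [1, 6, 11, 16, 21]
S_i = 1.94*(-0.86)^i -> [1.94, -1.67, 1.43, -1.23, 1.06]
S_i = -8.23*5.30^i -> [-8.23, -43.62, -231.18, -1225.26, -6493.87]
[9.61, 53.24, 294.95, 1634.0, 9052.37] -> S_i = 9.61*5.54^i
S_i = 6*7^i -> [6, 42, 294, 2058, 14406]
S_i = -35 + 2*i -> [-35, -33, -31, -29, -27]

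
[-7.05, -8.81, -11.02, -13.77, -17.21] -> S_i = -7.05*1.25^i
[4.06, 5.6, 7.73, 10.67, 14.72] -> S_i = 4.06*1.38^i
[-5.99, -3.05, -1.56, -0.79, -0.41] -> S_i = -5.99*0.51^i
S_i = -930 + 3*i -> [-930, -927, -924, -921, -918]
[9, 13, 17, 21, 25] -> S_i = 9 + 4*i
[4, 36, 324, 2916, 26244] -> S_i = 4*9^i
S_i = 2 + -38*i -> [2, -36, -74, -112, -150]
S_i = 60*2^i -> [60, 120, 240, 480, 960]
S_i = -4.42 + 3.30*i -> [-4.42, -1.12, 2.18, 5.48, 8.78]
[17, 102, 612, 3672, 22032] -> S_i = 17*6^i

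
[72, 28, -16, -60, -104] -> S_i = 72 + -44*i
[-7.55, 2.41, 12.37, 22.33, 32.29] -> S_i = -7.55 + 9.96*i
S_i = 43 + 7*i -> [43, 50, 57, 64, 71]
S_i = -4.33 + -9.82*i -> [-4.33, -14.15, -23.97, -33.79, -43.61]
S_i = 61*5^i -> [61, 305, 1525, 7625, 38125]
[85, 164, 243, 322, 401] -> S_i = 85 + 79*i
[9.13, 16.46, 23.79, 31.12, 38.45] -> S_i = 9.13 + 7.33*i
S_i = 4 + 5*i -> [4, 9, 14, 19, 24]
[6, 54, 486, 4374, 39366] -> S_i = 6*9^i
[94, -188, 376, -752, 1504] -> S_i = 94*-2^i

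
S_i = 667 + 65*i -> [667, 732, 797, 862, 927]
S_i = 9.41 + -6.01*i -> [9.41, 3.4, -2.61, -8.62, -14.63]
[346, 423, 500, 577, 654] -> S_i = 346 + 77*i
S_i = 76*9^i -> [76, 684, 6156, 55404, 498636]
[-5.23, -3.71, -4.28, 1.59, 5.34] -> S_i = Random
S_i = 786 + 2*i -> [786, 788, 790, 792, 794]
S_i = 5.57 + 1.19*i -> [5.57, 6.76, 7.95, 9.14, 10.33]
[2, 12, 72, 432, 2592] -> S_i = 2*6^i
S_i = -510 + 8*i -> [-510, -502, -494, -486, -478]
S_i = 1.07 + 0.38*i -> [1.07, 1.45, 1.83, 2.21, 2.59]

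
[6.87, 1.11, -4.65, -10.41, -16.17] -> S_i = 6.87 + -5.76*i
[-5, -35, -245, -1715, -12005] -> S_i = -5*7^i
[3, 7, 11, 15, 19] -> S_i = 3 + 4*i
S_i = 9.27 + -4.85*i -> [9.27, 4.42, -0.43, -5.28, -10.13]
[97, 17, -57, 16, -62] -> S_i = Random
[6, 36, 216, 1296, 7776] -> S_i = 6*6^i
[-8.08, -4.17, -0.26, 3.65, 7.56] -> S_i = -8.08 + 3.91*i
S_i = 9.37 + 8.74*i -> [9.37, 18.11, 26.85, 35.59, 44.33]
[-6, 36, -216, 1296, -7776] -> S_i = -6*-6^i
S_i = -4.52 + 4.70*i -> [-4.52, 0.18, 4.88, 9.58, 14.28]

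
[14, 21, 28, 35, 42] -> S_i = 14 + 7*i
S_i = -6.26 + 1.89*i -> [-6.26, -4.37, -2.48, -0.59, 1.3]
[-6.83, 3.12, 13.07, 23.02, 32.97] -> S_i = -6.83 + 9.95*i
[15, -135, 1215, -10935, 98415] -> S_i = 15*-9^i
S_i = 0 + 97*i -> [0, 97, 194, 291, 388]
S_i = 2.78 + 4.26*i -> [2.78, 7.04, 11.3, 15.56, 19.82]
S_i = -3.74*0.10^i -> [-3.74, -0.37, -0.04, -0.0, -0.0]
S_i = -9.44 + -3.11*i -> [-9.44, -12.55, -15.66, -18.77, -21.88]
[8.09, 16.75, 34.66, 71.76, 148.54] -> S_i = 8.09*2.07^i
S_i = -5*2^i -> [-5, -10, -20, -40, -80]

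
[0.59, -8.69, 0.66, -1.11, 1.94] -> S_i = Random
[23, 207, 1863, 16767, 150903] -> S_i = 23*9^i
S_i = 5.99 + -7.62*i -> [5.99, -1.63, -9.25, -16.87, -24.49]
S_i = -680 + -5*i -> [-680, -685, -690, -695, -700]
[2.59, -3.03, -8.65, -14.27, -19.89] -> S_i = 2.59 + -5.62*i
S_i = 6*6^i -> [6, 36, 216, 1296, 7776]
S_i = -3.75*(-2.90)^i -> [-3.75, 10.88, -31.54, 91.46, -265.23]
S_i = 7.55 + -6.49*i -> [7.55, 1.06, -5.43, -11.92, -18.41]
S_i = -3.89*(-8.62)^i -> [-3.89, 33.53, -289.04, 2491.56, -21477.25]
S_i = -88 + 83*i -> [-88, -5, 78, 161, 244]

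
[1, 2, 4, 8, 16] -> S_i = 1*2^i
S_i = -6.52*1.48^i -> [-6.52, -9.65, -14.28, -21.14, -31.28]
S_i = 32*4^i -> [32, 128, 512, 2048, 8192]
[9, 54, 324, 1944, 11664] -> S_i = 9*6^i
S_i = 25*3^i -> [25, 75, 225, 675, 2025]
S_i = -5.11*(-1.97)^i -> [-5.11, 10.07, -19.83, 39.07, -76.96]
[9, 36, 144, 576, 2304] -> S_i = 9*4^i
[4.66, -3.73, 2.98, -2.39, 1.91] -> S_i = 4.66*(-0.80)^i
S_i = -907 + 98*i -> [-907, -809, -711, -613, -515]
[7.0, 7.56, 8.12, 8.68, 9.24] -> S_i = 7.00 + 0.56*i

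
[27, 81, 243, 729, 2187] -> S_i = 27*3^i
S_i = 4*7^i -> [4, 28, 196, 1372, 9604]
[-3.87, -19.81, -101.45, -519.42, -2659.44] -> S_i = -3.87*5.12^i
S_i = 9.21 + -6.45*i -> [9.21, 2.76, -3.69, -10.14, -16.59]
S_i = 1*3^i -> [1, 3, 9, 27, 81]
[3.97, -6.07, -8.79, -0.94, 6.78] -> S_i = Random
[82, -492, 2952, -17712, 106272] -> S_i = 82*-6^i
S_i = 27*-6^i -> [27, -162, 972, -5832, 34992]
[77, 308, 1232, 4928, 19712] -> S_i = 77*4^i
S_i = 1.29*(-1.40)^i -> [1.29, -1.81, 2.53, -3.54, 4.96]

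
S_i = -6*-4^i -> [-6, 24, -96, 384, -1536]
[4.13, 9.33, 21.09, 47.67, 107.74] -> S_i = 4.13*2.26^i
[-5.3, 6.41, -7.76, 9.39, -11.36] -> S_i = -5.30*(-1.21)^i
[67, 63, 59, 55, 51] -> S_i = 67 + -4*i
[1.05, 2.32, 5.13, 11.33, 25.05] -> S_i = 1.05*2.21^i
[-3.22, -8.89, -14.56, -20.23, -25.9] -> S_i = -3.22 + -5.67*i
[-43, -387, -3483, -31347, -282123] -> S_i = -43*9^i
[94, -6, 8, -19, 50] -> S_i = Random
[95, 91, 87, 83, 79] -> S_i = 95 + -4*i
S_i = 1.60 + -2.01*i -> [1.6, -0.41, -2.42, -4.43, -6.44]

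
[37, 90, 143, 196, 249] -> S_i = 37 + 53*i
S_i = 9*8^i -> [9, 72, 576, 4608, 36864]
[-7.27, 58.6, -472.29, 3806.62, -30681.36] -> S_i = -7.27*(-8.06)^i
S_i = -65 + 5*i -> [-65, -60, -55, -50, -45]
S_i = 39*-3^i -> [39, -117, 351, -1053, 3159]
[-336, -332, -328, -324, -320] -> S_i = -336 + 4*i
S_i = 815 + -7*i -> [815, 808, 801, 794, 787]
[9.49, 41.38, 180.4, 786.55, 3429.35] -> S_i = 9.49*4.36^i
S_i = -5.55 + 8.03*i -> [-5.55, 2.48, 10.51, 18.54, 26.57]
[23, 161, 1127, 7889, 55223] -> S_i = 23*7^i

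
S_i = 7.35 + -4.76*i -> [7.35, 2.59, -2.17, -6.93, -11.69]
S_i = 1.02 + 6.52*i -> [1.02, 7.54, 14.06, 20.58, 27.1]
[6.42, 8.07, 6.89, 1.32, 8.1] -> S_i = Random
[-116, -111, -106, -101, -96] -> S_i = -116 + 5*i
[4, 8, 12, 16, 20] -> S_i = 4 + 4*i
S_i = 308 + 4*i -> [308, 312, 316, 320, 324]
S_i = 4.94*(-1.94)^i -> [4.94, -9.58, 18.59, -36.07, 69.97]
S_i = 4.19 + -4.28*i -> [4.19, -0.09, -4.37, -8.65, -12.93]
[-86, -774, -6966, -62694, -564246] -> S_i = -86*9^i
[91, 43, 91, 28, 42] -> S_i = Random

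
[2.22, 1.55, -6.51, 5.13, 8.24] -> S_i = Random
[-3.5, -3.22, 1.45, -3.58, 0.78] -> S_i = Random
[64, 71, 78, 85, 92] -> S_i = 64 + 7*i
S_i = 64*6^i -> [64, 384, 2304, 13824, 82944]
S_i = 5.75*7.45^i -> [5.75, 42.84, 319.14, 2377.59, 17713.03]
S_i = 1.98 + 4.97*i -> [1.98, 6.95, 11.92, 16.89, 21.86]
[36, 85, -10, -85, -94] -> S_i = Random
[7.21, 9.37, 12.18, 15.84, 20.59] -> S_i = 7.21*1.30^i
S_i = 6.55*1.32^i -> [6.55, 8.65, 11.41, 15.06, 19.89]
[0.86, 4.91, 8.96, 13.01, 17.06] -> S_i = 0.86 + 4.05*i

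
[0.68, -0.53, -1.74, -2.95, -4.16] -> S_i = 0.68 + -1.21*i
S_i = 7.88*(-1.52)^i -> [7.88, -11.98, 18.21, -27.67, 42.06]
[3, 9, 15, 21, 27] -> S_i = 3 + 6*i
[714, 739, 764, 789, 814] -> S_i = 714 + 25*i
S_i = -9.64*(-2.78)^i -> [-9.64, 26.8, -74.5, 207.11, -575.78]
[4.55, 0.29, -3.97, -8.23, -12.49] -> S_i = 4.55 + -4.26*i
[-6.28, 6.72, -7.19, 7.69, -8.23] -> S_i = -6.28*(-1.07)^i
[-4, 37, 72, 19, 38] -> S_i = Random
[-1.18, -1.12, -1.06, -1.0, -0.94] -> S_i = -1.18 + 0.06*i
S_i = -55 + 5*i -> [-55, -50, -45, -40, -35]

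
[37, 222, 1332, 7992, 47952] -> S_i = 37*6^i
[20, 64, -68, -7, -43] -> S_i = Random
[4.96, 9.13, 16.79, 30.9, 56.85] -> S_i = 4.96*1.84^i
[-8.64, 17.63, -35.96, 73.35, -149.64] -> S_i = -8.64*(-2.04)^i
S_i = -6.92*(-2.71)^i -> [-6.92, 18.75, -50.82, 137.73, -373.24]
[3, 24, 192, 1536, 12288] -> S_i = 3*8^i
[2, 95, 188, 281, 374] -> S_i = 2 + 93*i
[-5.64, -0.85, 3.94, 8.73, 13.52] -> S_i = -5.64 + 4.79*i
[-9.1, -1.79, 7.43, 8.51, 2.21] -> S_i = Random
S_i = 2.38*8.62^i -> [2.38, 20.52, 176.84, 1524.4, 13140.32]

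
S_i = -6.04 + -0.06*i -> [-6.04, -6.1, -6.16, -6.22, -6.28]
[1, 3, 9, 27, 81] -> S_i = 1*3^i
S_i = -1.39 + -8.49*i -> [-1.39, -9.88, -18.37, -26.86, -35.35]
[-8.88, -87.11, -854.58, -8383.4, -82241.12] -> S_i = -8.88*9.81^i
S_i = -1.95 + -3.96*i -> [-1.95, -5.91, -9.87, -13.83, -17.79]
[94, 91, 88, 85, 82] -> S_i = 94 + -3*i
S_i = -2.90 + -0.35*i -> [-2.9, -3.25, -3.6, -3.95, -4.3]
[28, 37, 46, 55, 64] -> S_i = 28 + 9*i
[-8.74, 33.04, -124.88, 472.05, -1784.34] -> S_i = -8.74*(-3.78)^i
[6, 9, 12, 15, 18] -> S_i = 6 + 3*i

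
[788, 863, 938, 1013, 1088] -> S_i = 788 + 75*i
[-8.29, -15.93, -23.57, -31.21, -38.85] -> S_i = -8.29 + -7.64*i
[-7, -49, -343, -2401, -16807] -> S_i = -7*7^i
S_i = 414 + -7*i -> [414, 407, 400, 393, 386]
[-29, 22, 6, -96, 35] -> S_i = Random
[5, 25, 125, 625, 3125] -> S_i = 5*5^i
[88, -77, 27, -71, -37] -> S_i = Random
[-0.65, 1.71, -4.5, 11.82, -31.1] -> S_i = -0.65*(-2.63)^i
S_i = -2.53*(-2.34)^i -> [-2.53, 5.92, -13.85, 32.42, -75.85]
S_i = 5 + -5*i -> [5, 0, -5, -10, -15]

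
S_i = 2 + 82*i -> [2, 84, 166, 248, 330]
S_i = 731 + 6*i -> [731, 737, 743, 749, 755]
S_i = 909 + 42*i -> [909, 951, 993, 1035, 1077]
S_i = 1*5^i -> [1, 5, 25, 125, 625]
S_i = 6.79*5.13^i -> [6.79, 34.83, 178.69, 916.69, 4702.61]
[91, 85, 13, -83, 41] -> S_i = Random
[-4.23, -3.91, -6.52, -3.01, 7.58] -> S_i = Random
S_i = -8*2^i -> [-8, -16, -32, -64, -128]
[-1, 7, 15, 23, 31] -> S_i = -1 + 8*i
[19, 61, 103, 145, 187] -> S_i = 19 + 42*i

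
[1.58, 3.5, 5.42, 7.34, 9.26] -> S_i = 1.58 + 1.92*i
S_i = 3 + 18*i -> [3, 21, 39, 57, 75]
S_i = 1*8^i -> [1, 8, 64, 512, 4096]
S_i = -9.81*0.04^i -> [-9.81, -0.39, -0.02, -0.0, -0.0]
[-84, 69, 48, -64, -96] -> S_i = Random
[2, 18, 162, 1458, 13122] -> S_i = 2*9^i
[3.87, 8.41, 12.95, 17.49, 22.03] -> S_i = 3.87 + 4.54*i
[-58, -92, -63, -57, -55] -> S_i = Random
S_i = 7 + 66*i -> [7, 73, 139, 205, 271]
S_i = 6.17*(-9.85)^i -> [6.17, -60.77, 598.63, -5896.49, 58080.47]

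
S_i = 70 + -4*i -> [70, 66, 62, 58, 54]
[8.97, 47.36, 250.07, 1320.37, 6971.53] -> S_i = 8.97*5.28^i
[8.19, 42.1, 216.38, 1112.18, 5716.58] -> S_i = 8.19*5.14^i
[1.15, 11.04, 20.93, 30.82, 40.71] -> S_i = 1.15 + 9.89*i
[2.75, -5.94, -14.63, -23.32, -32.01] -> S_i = 2.75 + -8.69*i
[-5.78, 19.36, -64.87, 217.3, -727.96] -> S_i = -5.78*(-3.35)^i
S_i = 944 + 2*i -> [944, 946, 948, 950, 952]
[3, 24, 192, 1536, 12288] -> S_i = 3*8^i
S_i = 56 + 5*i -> [56, 61, 66, 71, 76]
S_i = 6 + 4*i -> [6, 10, 14, 18, 22]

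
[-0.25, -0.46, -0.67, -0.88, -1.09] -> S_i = -0.25 + -0.21*i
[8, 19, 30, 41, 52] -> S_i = 8 + 11*i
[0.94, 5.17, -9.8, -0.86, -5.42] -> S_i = Random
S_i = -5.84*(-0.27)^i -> [-5.84, 1.58, -0.43, 0.11, -0.03]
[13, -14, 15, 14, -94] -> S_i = Random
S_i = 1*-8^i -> [1, -8, 64, -512, 4096]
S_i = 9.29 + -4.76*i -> [9.29, 4.53, -0.23, -4.99, -9.75]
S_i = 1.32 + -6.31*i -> [1.32, -4.99, -11.3, -17.61, -23.92]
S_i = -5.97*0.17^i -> [-5.97, -1.01, -0.17, -0.03, -0.0]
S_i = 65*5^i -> [65, 325, 1625, 8125, 40625]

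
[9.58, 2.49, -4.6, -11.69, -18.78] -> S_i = 9.58 + -7.09*i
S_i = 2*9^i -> [2, 18, 162, 1458, 13122]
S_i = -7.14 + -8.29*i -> [-7.14, -15.43, -23.72, -32.01, -40.3]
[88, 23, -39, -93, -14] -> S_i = Random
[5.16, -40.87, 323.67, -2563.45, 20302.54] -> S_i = 5.16*(-7.92)^i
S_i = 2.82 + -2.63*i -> [2.82, 0.19, -2.44, -5.07, -7.7]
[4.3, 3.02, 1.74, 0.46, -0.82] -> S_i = 4.30 + -1.28*i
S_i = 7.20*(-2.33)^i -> [7.2, -16.78, 39.09, -91.08, 212.21]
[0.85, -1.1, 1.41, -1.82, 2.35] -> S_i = 0.85*(-1.29)^i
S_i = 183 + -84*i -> [183, 99, 15, -69, -153]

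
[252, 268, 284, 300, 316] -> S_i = 252 + 16*i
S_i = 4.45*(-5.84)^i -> [4.45, -25.99, 151.77, -886.34, 5176.2]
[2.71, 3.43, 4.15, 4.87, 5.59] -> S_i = 2.71 + 0.72*i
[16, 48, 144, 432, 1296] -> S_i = 16*3^i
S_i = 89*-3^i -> [89, -267, 801, -2403, 7209]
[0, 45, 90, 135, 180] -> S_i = 0 + 45*i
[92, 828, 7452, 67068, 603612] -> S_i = 92*9^i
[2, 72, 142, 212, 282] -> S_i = 2 + 70*i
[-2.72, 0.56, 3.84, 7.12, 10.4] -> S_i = -2.72 + 3.28*i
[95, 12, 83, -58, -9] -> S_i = Random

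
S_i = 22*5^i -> [22, 110, 550, 2750, 13750]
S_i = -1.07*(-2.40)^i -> [-1.07, 2.57, -6.16, 14.79, -35.5]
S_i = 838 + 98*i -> [838, 936, 1034, 1132, 1230]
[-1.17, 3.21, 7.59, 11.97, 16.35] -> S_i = -1.17 + 4.38*i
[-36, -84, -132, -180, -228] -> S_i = -36 + -48*i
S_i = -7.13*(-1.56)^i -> [-7.13, 11.12, -17.35, 27.07, -42.23]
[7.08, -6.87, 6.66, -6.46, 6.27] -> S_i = 7.08*(-0.97)^i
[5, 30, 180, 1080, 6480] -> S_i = 5*6^i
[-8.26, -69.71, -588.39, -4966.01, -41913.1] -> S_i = -8.26*8.44^i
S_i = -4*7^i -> [-4, -28, -196, -1372, -9604]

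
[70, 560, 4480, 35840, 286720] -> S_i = 70*8^i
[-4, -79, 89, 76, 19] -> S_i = Random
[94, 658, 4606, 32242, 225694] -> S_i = 94*7^i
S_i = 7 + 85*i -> [7, 92, 177, 262, 347]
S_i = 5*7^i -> [5, 35, 245, 1715, 12005]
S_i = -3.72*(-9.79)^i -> [-3.72, 36.42, -356.54, 3490.53, -34172.26]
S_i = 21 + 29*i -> [21, 50, 79, 108, 137]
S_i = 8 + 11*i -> [8, 19, 30, 41, 52]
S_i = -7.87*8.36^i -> [-7.87, -65.79, -550.03, -4598.26, -38441.46]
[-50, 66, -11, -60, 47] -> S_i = Random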